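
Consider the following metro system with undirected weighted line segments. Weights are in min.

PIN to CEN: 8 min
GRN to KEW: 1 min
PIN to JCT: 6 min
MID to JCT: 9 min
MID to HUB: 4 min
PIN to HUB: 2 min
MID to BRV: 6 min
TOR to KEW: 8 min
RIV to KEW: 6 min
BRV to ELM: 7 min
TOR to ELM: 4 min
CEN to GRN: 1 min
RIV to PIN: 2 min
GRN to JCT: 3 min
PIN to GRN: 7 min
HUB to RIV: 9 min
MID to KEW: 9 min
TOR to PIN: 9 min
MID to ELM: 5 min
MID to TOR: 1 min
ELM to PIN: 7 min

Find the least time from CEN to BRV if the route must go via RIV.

22 min

Shortest CEN→RIV: CEN → GRN → KEW → RIV = 8
Shortest RIV→BRV: RIV → PIN → HUB → MID → BRV = 14
Total via RIV: 8 + 14 = 22 min.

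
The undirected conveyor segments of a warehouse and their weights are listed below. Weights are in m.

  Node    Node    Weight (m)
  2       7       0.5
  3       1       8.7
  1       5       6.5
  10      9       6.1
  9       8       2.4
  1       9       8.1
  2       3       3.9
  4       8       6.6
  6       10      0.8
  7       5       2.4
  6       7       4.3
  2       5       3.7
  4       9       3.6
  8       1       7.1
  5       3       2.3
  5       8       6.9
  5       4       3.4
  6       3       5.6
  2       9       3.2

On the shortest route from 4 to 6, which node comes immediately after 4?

Candidate routes:
4 - 5 - 3 - 6: 3.4+2.3+5.6 = 11.3
4 - 5 - 7 - 6: 3.4+2.4+4.3 = 10.1
4 - 9 - 10 - 6: 3.6+6.1+0.8 = 10.5
The minimum is 10.1 m via 4 - 5 - 7 - 6.
So from 4 the first move is to 5.

5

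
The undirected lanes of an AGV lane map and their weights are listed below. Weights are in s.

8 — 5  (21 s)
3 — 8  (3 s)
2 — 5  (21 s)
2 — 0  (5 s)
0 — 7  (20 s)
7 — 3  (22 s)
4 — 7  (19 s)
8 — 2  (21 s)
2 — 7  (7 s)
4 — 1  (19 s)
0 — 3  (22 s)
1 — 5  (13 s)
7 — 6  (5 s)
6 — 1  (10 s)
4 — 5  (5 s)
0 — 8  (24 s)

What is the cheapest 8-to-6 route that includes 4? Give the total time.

Shortest 8→4: 8–5–4 = 26
Best 4 to 6: 4–7–6 costing 24
Total via 4: 26 + 24 = 50 s.

50 s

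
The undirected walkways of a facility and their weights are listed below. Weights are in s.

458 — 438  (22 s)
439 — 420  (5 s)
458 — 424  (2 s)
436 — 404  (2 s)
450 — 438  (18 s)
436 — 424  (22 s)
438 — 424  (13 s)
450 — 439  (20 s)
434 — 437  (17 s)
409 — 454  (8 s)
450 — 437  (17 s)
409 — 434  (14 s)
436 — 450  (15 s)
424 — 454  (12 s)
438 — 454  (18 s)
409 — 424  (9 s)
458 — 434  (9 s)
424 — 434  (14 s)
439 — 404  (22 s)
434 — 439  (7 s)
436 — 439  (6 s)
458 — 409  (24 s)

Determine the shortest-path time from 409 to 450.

40 s

Enumerating some paths:
409 - 434 - 439 - 450: 14+7+20 = 41
409 - 424 - 438 - 450: 9+13+18 = 40
409 - 434 - 439 - 436 - 450: 14+7+6+15 = 42
The minimum is 40 s via 409 - 424 - 438 - 450.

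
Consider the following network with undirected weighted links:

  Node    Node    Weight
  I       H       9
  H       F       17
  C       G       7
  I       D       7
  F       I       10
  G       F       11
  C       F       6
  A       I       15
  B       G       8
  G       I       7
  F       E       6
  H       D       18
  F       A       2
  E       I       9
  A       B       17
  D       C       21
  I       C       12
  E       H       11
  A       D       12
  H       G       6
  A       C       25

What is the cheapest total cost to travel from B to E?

Shortest distances from B:
B: 0
G: 8  (via B)
H: 14  (via G)
C: 15  (via G)
I: 15  (via G)
A: 17  (via B)
F: 19  (via G)
D: 22  (via I)
E: 24  (via I)
Shortest route: B–G–I–E = 24.

24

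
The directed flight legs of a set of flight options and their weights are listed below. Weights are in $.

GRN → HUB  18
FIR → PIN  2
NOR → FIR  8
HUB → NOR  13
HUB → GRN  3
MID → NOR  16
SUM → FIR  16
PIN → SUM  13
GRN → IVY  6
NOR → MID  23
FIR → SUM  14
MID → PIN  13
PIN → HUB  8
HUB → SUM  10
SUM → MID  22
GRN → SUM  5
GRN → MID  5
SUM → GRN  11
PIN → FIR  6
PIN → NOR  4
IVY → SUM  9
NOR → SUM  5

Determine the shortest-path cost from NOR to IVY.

Shortest distances from NOR:
NOR: 0
SUM: 5  (via NOR)
FIR: 8  (via NOR)
PIN: 10  (via FIR)
GRN: 16  (via SUM)
HUB: 18  (via PIN)
MID: 21  (via GRN)
IVY: 22  (via GRN)
Shortest route: NOR–SUM–GRN–IVY = $22.

$22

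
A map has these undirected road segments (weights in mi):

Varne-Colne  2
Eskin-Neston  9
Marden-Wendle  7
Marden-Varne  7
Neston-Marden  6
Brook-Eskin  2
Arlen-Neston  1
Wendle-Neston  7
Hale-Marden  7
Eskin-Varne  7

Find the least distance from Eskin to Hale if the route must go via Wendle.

30 mi

Shortest Eskin→Wendle: Eskin–Neston–Wendle = 16
Shortest Wendle→Hale: Wendle–Marden–Hale = 14
Total via Wendle: 16 + 14 = 30 mi.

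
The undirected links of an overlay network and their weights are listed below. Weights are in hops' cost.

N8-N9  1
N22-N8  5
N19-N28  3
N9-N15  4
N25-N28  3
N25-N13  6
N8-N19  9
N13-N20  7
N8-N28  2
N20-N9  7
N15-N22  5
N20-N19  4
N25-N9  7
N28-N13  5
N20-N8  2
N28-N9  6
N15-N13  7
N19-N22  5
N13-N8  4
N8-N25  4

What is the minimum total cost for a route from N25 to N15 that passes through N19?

16 hops' cost

Shortest N25→N19: N25–N28–N19 = 6
Best N19 to N15: N19–N22–N15 costing 10
Total via N19: 6 + 10 = 16 hops' cost.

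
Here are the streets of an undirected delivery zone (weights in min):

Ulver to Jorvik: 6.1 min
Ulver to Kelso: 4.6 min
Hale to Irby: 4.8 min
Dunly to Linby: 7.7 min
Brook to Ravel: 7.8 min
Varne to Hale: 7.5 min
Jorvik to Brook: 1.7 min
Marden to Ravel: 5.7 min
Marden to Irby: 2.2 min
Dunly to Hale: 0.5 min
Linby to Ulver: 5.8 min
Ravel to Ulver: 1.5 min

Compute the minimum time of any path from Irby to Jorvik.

15.5 min

Shortest distances from Irby:
Irby: 0
Marden: 2.2  (via Irby)
Hale: 4.8  (via Irby)
Dunly: 5.3  (via Hale)
Ravel: 7.9  (via Marden)
Ulver: 9.4  (via Ravel)
Varne: 12.3  (via Hale)
Linby: 13  (via Dunly)
Kelso: 14  (via Ulver)
Jorvik: 15.5  (via Ulver)
Shortest route: Irby → Marden → Ravel → Ulver → Jorvik = 15.5 min.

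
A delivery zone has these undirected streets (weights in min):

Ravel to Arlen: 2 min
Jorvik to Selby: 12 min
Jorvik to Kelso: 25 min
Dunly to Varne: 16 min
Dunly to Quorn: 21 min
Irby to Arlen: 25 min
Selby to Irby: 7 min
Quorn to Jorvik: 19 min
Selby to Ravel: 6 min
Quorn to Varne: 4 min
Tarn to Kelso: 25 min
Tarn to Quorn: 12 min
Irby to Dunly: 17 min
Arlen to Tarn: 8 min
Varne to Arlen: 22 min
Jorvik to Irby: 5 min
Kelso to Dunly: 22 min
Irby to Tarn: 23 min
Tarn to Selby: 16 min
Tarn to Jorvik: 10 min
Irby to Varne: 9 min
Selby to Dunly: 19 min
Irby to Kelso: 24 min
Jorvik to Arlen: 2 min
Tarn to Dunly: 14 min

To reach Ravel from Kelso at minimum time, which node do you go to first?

Jorvik

Compare a few routes:
Kelso → Jorvik → Arlen → Ravel: 25+2+2 = 29
Kelso → Tarn → Arlen → Ravel: 25+8+2 = 35
Kelso → Irby → Selby → Ravel: 24+7+6 = 37
Kelso → Irby → Jorvik → Arlen → Ravel: 24+5+2+2 = 33
The minimum is 29 min via Kelso → Jorvik → Arlen → Ravel.
So from Kelso the first move is to Jorvik.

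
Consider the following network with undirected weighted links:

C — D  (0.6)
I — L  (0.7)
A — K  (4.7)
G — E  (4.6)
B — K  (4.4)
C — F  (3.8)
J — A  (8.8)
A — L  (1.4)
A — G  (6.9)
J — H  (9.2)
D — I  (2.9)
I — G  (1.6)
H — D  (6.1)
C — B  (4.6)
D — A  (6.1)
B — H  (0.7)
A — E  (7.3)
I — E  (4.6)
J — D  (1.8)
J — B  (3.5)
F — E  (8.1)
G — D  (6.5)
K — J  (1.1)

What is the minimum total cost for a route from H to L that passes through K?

11.2

Shortest H→K: H → B → K = 5.1
Shortest K→L: K → A → L = 6.1
Total via K: 5.1 + 6.1 = 11.2.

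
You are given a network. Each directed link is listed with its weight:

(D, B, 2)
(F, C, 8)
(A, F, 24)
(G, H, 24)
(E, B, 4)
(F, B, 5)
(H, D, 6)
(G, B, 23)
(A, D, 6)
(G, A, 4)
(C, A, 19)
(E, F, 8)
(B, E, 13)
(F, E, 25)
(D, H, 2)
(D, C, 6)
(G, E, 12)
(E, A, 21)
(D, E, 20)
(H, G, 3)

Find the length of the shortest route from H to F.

Compare a few routes:
H–G–A–F: 3+4+24 = 31
H–D–B–E–F: 6+2+13+8 = 29
H–D–E–F: 6+20+8 = 34
H–G–E–F: 3+12+8 = 23
The minimum is 23 via H–G–E–F.

23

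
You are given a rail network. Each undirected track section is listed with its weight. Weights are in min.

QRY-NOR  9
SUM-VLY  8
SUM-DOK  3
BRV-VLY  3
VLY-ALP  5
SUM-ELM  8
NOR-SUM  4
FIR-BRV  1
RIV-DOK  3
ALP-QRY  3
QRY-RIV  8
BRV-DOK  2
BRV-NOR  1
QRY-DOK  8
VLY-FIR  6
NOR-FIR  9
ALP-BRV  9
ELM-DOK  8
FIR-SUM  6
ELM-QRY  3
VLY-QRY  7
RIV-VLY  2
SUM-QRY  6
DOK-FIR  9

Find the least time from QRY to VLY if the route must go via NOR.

Best QRY to NOR: QRY–NOR costing 9
Shortest NOR→VLY: NOR–BRV–VLY = 4
Total via NOR: 9 + 4 = 13 min.

13 min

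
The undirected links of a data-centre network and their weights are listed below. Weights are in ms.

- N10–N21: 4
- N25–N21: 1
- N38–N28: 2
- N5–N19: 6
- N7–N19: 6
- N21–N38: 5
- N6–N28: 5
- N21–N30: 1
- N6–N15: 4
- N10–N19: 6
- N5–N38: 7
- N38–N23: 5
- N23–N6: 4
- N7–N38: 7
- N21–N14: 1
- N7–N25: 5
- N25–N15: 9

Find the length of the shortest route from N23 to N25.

11 ms

Enumerating some paths:
N23 - N38 - N21 - N25: 5+5+1 = 11
N23 - N6 - N28 - N38 - N21 - N25: 4+5+2+5+1 = 17
Cheapest is N23 - N38 - N21 - N25 at 11 ms.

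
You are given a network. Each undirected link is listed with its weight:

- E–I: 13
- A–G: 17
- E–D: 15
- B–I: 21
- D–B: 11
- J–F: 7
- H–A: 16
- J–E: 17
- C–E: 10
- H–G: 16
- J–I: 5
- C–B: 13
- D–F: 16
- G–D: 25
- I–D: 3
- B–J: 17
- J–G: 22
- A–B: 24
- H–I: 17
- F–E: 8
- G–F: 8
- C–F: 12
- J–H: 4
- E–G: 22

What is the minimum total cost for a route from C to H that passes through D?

Best C to D: C → B → D costing 24
Best D to H: D → I → J → H costing 12
Total via D: 24 + 12 = 36.

36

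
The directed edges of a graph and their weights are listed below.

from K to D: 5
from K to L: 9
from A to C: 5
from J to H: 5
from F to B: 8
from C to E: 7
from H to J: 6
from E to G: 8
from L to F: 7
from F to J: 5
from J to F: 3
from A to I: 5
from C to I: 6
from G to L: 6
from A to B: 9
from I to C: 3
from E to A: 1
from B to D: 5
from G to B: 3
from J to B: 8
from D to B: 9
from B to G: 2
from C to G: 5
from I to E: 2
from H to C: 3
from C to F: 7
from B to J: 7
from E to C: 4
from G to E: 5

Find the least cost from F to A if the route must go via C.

Best F to C: F–J–H–C costing 13
Best C to A: C–E–A costing 8
Total via C: 13 + 8 = 21.

21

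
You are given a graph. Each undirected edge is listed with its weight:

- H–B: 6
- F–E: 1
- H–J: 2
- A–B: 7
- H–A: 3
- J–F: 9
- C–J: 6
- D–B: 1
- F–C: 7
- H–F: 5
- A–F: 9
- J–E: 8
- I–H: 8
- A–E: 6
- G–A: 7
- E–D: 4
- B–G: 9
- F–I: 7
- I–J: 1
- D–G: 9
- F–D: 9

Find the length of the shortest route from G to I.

13

Compare a few routes:
G - B - H - J - I: 9+6+2+1 = 18
G - A - H - J - I: 7+3+2+1 = 13
G - A - H - I: 7+3+8 = 18
G - D - B - H - J - I: 9+1+6+2+1 = 19
The minimum is 13 via G - A - H - J - I.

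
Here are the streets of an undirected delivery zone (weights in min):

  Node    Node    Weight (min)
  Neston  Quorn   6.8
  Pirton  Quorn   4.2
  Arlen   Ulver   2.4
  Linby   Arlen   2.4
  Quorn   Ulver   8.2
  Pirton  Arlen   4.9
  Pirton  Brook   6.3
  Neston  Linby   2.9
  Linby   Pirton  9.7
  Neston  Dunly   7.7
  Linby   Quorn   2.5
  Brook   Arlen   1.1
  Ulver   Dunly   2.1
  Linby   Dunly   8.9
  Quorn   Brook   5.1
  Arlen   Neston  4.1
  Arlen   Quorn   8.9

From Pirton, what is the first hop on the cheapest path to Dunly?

Compare a few routes:
Pirton - Brook - Arlen - Ulver - Dunly: 6.3+1.1+2.4+2.1 = 11.9
Pirton - Arlen - Ulver - Dunly: 4.9+2.4+2.1 = 9.4
Cheapest is Pirton - Arlen - Ulver - Dunly at 9.4 min.
So from Pirton the first move is to Arlen.

Arlen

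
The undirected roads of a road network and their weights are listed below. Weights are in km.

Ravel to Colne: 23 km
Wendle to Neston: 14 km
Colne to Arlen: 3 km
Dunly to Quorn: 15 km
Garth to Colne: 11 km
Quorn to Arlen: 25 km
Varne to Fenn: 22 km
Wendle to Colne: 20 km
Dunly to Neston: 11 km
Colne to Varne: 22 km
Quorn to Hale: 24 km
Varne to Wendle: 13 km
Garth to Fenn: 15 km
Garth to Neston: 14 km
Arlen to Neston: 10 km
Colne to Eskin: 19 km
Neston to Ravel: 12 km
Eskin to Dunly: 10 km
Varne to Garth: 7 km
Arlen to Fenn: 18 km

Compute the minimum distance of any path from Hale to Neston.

50 km

Compare a few routes:
Hale - Quorn - Arlen - Neston: 24+25+10 = 59
Hale - Quorn - Dunly - Neston: 24+15+11 = 50
The minimum is 50 km via Hale - Quorn - Dunly - Neston.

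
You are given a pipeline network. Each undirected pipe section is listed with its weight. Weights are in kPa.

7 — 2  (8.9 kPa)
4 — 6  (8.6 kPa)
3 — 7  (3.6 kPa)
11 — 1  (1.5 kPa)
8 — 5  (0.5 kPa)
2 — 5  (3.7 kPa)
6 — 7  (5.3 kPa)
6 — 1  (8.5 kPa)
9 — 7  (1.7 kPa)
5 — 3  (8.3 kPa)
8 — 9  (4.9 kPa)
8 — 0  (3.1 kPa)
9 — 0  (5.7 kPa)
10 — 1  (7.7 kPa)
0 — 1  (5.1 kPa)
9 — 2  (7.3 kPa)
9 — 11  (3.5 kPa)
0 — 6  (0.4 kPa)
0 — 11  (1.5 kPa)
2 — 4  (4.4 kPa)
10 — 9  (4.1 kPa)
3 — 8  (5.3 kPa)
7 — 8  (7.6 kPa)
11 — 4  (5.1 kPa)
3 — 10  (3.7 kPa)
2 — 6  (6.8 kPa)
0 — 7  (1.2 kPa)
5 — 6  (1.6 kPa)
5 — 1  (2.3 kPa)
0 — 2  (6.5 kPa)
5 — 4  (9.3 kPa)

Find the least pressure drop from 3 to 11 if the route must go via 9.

8.8 kPa

Shortest 3→9: 3–7–9 = 5.3
Best 9 to 11: 9–11 costing 3.5
Total via 9: 5.3 + 3.5 = 8.8 kPa.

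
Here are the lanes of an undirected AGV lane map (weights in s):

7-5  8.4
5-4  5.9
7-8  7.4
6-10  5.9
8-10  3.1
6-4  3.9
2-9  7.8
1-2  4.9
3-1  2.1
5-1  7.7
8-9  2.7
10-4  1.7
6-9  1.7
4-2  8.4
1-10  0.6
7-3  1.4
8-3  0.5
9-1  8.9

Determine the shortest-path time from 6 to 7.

6.3 s

Settle nodes by increasing distance from 6:
6: 0
9: 1.7  (via 6)
4: 3.9  (via 6)
8: 4.4  (via 9)
3: 4.9  (via 8)
10: 5.6  (via 4)
1: 6.2  (via 10)
7: 6.3  (via 3)
Shortest route: 6–9–8–3–7 = 6.3 s.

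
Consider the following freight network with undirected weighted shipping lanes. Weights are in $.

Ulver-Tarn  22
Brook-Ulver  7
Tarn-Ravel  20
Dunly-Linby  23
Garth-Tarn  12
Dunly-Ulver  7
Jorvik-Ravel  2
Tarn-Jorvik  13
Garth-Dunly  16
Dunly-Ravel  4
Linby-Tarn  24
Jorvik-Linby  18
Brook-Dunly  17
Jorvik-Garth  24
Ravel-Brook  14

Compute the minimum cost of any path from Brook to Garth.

Running Dijkstra from Brook:
Brook: 0
Ulver: 7  (via Brook)
Ravel: 14  (via Brook)
Dunly: 14  (via Ulver)
Jorvik: 16  (via Ravel)
Tarn: 29  (via Ulver)
Garth: 30  (via Dunly)
Shortest route: Brook → Ulver → Dunly → Garth = $30.

$30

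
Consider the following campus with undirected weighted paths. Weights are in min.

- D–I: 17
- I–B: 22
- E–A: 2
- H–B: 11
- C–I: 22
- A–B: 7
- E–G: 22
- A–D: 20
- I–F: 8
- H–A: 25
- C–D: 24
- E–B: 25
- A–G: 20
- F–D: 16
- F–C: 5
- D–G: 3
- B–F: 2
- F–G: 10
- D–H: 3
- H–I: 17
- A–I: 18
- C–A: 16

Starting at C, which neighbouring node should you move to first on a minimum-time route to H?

Compare a few routes:
C–D–H: 24+3 = 27
C–F–B–H: 5+2+11 = 18
C–F–G–D–H: 5+10+3+3 = 21
C–F–D–H: 5+16+3 = 24
Cheapest is C–F–B–H at 18 min.
So from C the first move is to F.

F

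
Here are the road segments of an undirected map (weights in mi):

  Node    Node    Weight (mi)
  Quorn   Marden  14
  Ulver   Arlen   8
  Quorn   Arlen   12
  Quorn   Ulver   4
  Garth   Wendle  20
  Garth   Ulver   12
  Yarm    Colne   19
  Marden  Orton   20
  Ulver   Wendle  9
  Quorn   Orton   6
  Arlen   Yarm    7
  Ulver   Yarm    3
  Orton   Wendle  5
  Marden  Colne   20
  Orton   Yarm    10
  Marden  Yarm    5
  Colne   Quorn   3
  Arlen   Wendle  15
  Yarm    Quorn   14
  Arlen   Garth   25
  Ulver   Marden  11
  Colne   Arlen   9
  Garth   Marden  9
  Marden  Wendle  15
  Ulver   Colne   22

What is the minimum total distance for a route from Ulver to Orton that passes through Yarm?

13 mi

Shortest Ulver→Yarm: Ulver → Yarm = 3
Shortest Yarm→Orton: Yarm → Orton = 10
Total via Yarm: 3 + 10 = 13 mi.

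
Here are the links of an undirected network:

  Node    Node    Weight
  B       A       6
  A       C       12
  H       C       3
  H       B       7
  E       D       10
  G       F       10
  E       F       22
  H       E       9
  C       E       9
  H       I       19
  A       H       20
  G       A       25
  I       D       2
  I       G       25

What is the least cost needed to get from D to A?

Compare a few routes:
D–E–C–A: 10+9+12 = 31
D–E–H–B–A: 10+9+7+6 = 32
D–I–H–B–A: 2+19+7+6 = 34
D–E–H–C–A: 10+9+3+12 = 34
The minimum is 31 via D–E–C–A.

31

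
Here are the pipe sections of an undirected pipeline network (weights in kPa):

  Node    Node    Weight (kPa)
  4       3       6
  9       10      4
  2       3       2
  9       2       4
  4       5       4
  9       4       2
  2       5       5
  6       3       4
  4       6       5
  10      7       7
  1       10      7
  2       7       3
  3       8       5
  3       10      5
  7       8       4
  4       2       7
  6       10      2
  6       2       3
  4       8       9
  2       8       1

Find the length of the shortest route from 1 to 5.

17 kPa

Enumerating some paths:
1 - 10 - 6 - 4 - 5: 7+2+5+4 = 18
1 - 10 - 6 - 2 - 5: 7+2+3+5 = 17
1 - 10 - 3 - 2 - 5: 7+5+2+5 = 19
The minimum is 17 kPa via 1 - 10 - 6 - 2 - 5.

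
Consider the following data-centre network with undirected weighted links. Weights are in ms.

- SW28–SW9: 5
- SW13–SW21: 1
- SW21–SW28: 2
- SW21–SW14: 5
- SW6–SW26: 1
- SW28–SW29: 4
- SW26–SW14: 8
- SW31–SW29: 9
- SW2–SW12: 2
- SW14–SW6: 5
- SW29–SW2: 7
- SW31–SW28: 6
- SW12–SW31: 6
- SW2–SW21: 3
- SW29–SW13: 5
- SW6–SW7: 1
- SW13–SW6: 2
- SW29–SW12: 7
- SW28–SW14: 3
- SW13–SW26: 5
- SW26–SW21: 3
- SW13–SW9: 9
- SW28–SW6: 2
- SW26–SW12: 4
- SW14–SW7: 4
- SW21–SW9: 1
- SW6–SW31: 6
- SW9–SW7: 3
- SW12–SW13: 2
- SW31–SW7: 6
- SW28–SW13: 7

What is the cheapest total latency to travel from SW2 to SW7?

Running Dijkstra from SW2:
SW2: 0
SW12: 2  (via SW2)
SW21: 3  (via SW2)
SW9: 4  (via SW21)
SW13: 4  (via SW12)
SW28: 5  (via SW21)
SW26: 6  (via SW12)
SW6: 6  (via SW13)
SW7: 7  (via SW9)
Shortest route: SW2 → SW21 → SW9 → SW7 = 7 ms.

7 ms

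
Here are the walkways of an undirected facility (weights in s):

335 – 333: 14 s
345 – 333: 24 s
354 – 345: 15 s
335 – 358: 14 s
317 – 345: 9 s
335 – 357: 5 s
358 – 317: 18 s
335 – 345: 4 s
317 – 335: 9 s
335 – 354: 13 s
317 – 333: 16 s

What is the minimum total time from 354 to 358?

27 s

Shortest distances from 354:
354: 0
335: 13  (via 354)
345: 15  (via 354)
357: 18  (via 335)
317: 22  (via 335)
358: 27  (via 335)
Shortest route: 354–335–358 = 27 s.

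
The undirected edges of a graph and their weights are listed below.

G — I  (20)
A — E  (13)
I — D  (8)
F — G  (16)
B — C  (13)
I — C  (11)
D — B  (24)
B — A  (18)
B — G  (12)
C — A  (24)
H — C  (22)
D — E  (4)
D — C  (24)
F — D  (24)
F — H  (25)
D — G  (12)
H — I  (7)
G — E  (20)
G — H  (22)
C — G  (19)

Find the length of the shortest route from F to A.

41

Compare a few routes:
F–G–D–E–A: 16+12+4+13 = 45
F–G–B–A: 16+12+18 = 46
F–D–E–A: 24+4+13 = 41
Cheapest is F–D–E–A at 41.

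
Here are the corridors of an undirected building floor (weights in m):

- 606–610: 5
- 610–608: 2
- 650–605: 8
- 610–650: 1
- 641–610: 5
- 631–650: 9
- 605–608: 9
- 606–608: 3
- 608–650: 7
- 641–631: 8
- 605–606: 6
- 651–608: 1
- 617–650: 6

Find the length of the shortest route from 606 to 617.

Settle nodes by increasing distance from 606:
606: 0
608: 3  (via 606)
651: 4  (via 608)
610: 5  (via 606)
650: 6  (via 610)
605: 6  (via 606)
641: 10  (via 610)
617: 12  (via 650)
Shortest route: 606–610–650–617 = 12 m.

12 m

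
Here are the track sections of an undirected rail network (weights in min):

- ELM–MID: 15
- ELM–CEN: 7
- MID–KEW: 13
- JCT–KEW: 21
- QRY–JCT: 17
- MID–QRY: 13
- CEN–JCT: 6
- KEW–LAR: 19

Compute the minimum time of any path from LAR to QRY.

Running Dijkstra from LAR:
LAR: 0
KEW: 19  (via LAR)
MID: 32  (via KEW)
JCT: 40  (via KEW)
QRY: 45  (via MID)
Shortest route: LAR → KEW → MID → QRY = 45 min.

45 min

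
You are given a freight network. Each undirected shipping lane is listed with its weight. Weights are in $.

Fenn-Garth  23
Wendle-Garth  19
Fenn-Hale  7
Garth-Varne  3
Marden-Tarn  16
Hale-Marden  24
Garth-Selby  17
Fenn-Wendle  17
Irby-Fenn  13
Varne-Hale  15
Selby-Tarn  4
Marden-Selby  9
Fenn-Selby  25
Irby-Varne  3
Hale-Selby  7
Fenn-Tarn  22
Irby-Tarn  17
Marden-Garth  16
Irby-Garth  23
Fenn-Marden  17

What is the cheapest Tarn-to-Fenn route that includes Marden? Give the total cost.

$30

Shortest Tarn→Marden: Tarn–Selby–Marden = 13
Shortest Marden→Fenn: Marden–Fenn = 17
Total via Marden: 13 + 17 = $30.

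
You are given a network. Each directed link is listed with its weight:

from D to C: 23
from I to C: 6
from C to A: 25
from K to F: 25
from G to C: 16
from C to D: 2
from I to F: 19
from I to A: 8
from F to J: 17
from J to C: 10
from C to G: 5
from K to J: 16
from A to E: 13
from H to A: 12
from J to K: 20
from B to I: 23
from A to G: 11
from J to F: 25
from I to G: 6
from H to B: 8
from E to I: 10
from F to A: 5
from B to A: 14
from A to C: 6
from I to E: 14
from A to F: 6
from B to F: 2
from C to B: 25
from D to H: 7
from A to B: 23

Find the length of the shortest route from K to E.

43

Running Dijkstra from K:
K: 0
J: 16  (via K)
F: 25  (via K)
C: 26  (via J)
D: 28  (via C)
A: 30  (via F)
G: 31  (via C)
H: 35  (via D)
B: 43  (via H)
E: 43  (via A)
Shortest route: K–F–A–E = 43.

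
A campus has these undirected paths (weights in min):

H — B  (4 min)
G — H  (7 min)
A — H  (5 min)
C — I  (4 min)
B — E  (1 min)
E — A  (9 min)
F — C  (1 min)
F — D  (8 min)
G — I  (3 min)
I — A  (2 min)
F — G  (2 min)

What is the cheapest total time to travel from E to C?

15 min

Compare a few routes:
E - B - H - A - I - G - F - C: 1+4+5+2+3+2+1 = 18
E - A - I - G - F - C: 9+2+3+2+1 = 17
E - A - I - C: 9+2+4 = 15
E - B - H - A - I - C: 1+4+5+2+4 = 16
The minimum is 15 min via E - A - I - C.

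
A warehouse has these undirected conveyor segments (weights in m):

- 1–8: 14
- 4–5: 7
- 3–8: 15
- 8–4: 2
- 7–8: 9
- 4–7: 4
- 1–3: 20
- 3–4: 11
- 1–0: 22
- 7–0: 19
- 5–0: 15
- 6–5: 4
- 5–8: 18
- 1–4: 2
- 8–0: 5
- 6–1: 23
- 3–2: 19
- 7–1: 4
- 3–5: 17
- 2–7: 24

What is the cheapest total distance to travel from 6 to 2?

Compare a few routes:
6–5–4–3–2: 4+7+11+19 = 41
6–5–4–1–7–2: 4+7+2+4+24 = 41
6–5–3–2: 4+17+19 = 40
6–5–4–7–2: 4+7+4+24 = 39
The minimum is 39 m via 6–5–4–7–2.

39 m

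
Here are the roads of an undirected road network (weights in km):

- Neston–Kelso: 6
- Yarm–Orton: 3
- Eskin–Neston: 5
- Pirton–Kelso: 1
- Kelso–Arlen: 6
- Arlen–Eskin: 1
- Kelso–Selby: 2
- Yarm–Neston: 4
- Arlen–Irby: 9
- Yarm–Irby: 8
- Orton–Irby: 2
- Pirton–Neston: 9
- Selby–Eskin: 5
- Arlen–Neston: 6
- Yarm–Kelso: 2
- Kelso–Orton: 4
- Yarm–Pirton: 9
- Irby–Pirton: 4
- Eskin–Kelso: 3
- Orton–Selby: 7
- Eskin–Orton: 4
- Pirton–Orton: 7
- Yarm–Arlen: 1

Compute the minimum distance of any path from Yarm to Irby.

Candidate routes:
Yarm - Orton - Irby: 3+2 = 5
Yarm - Irby: 8 = 8
Yarm - Kelso - Pirton - Irby: 2+1+4 = 7
Yarm - Kelso - Orton - Irby: 2+4+2 = 8
The minimum is 5 km via Yarm - Orton - Irby.

5 km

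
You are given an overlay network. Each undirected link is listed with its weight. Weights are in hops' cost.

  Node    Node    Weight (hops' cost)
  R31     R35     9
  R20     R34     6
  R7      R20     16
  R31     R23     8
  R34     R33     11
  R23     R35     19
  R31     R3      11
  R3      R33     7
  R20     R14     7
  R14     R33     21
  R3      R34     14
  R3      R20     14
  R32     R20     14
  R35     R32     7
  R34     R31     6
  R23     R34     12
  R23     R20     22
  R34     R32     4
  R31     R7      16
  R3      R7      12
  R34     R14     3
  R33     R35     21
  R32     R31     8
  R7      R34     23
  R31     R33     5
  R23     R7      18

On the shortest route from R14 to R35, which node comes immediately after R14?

Enumerating some paths:
R14 - R34 - R32 - R35: 3+4+7 = 14
R14 - R34 - R31 - R35: 3+6+9 = 18
R14 - R20 - R34 - R32 - R35: 7+6+4+7 = 24
The minimum is 14 hops' cost via R14 - R34 - R32 - R35.
So from R14 the first move is to R34.

R34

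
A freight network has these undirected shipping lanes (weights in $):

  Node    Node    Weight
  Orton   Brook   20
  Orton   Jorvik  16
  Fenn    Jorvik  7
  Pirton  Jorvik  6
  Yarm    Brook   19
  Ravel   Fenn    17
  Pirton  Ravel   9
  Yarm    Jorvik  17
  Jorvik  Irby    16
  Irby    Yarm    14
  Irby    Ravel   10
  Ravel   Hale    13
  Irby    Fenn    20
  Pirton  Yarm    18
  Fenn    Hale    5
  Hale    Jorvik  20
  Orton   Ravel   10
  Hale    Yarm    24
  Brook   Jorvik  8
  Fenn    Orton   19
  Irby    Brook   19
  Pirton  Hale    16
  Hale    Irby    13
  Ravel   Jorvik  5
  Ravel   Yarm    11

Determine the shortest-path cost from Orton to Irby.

Candidate routes:
Orton - Ravel - Jorvik - Irby: 10+5+16 = 31
Orton - Ravel - Irby: 10+10 = 20
Cheapest is Orton - Ravel - Irby at $20.

$20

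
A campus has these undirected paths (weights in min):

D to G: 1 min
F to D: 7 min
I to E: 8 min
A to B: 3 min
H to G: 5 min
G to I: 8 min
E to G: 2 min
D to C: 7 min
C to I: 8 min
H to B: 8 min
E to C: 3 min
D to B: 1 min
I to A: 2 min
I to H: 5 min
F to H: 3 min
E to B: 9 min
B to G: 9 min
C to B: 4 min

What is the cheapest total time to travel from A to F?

Settle nodes by increasing distance from A:
A: 0
I: 2  (via A)
B: 3  (via A)
D: 4  (via B)
G: 5  (via D)
C: 7  (via B)
E: 7  (via G)
H: 7  (via I)
F: 10  (via H)
Shortest route: A–I–H–F = 10 min.

10 min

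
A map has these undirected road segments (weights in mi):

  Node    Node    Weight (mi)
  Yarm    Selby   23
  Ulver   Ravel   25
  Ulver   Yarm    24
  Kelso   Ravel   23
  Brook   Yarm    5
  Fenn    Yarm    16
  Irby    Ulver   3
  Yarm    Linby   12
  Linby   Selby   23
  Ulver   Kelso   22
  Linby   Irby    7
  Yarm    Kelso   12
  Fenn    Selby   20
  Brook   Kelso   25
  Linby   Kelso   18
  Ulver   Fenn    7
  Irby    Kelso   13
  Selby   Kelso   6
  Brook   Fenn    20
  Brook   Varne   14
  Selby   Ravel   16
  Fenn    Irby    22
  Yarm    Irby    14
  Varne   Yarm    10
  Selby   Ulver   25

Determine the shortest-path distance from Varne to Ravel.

Enumerating some paths:
Varne → Yarm → Kelso → Ravel: 10+12+23 = 45
Varne → Yarm → Selby → Ravel: 10+23+16 = 49
Varne → Yarm → Irby → Ulver → Ravel: 10+14+3+25 = 52
Varne → Yarm → Kelso → Selby → Ravel: 10+12+6+16 = 44
Cheapest is Varne → Yarm → Kelso → Selby → Ravel at 44 mi.

44 mi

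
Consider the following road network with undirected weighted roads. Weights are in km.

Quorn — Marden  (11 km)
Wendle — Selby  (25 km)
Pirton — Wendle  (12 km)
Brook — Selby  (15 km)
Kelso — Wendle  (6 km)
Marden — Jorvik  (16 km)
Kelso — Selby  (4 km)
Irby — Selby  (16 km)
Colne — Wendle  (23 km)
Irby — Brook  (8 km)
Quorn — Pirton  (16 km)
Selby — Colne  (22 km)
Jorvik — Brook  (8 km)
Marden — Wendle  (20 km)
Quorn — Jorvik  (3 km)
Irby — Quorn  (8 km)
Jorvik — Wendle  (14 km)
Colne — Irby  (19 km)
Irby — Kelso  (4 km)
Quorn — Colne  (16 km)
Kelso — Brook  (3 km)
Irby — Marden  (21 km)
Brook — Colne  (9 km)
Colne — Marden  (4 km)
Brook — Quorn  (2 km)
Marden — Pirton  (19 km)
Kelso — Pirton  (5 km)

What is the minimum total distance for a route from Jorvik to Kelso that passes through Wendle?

Best Jorvik to Wendle: Jorvik–Wendle costing 14
Best Wendle to Kelso: Wendle–Kelso costing 6
Total via Wendle: 14 + 6 = 20 km.

20 km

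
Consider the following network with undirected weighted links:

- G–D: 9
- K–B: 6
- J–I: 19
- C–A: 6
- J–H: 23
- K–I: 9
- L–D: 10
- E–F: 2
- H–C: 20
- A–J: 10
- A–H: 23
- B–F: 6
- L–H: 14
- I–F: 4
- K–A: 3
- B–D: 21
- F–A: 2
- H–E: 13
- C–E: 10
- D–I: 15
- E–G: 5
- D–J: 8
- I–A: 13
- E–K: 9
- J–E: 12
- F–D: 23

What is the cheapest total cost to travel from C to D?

24

Compare a few routes:
C - E - G - D: 10+5+9 = 24
C - A - F - I - D: 6+2+4+15 = 27
The minimum is 24 via C - E - G - D.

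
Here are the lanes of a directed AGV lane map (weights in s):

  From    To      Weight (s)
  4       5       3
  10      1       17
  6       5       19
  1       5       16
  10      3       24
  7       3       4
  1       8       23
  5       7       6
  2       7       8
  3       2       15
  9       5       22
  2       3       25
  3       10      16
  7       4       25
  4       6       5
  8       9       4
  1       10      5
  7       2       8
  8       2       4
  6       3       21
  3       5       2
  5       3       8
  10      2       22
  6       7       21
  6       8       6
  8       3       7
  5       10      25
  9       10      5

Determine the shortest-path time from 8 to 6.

Compare a few routes:
8–2–7–4–6: 4+8+25+5 = 42
8–9–5–7–4–6: 4+22+6+25+5 = 62
8–3–5–7–4–6: 7+2+6+25+5 = 45
8–3–2–7–4–6: 7+15+8+25+5 = 60
The minimum is 42 s via 8–2–7–4–6.

42 s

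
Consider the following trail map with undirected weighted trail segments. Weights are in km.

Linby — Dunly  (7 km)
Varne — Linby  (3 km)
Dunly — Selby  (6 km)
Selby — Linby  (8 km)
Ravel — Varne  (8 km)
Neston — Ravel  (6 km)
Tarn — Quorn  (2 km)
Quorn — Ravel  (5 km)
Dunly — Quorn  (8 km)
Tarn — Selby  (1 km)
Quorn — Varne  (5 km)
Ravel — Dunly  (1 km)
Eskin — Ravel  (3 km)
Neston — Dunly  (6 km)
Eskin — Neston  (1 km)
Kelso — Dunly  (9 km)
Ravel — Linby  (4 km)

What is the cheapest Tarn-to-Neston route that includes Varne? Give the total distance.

Best Tarn to Varne: Tarn–Quorn–Varne costing 7
Shortest Varne→Neston: Varne–Linby–Ravel–Eskin–Neston = 11
Total via Varne: 7 + 11 = 18 km.

18 km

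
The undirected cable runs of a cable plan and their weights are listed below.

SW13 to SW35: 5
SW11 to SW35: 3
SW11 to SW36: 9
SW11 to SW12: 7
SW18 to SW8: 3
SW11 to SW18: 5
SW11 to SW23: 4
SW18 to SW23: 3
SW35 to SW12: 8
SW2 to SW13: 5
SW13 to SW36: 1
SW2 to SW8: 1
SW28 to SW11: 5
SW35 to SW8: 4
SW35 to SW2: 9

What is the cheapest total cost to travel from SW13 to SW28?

Settle nodes by increasing distance from SW13:
SW13: 0
SW36: 1  (via SW13)
SW35: 5  (via SW13)
SW2: 5  (via SW13)
SW8: 6  (via SW2)
SW11: 8  (via SW35)
SW18: 9  (via SW8)
SW23: 12  (via SW11)
SW28: 13  (via SW11)
Shortest route: SW13–SW35–SW11–SW28 = 13.

13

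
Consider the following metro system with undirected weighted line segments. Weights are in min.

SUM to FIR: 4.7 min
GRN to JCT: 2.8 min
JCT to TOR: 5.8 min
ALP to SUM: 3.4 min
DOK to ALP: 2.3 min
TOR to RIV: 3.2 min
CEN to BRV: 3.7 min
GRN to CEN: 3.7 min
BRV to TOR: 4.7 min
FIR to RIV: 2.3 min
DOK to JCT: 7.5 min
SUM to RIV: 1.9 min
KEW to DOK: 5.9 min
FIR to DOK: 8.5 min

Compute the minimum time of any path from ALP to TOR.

8.5 min

Shortest distances from ALP:
ALP: 0
DOK: 2.3  (via ALP)
SUM: 3.4  (via ALP)
RIV: 5.3  (via SUM)
FIR: 7.6  (via RIV)
KEW: 8.2  (via DOK)
TOR: 8.5  (via RIV)
Shortest route: ALP → SUM → RIV → TOR = 8.5 min.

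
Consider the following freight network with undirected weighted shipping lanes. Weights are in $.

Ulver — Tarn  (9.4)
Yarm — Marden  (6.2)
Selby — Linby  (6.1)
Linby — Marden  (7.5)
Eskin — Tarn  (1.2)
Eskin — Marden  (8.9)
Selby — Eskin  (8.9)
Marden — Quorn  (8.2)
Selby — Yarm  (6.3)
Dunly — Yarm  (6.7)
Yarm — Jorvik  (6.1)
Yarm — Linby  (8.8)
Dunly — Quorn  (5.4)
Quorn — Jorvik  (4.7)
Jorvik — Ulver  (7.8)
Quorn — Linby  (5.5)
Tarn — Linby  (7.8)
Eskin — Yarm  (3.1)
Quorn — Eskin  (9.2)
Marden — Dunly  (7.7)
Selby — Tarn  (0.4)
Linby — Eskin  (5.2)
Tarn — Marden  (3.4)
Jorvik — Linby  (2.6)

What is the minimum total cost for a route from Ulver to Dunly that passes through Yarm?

Shortest Ulver→Yarm: Ulver → Tarn → Eskin → Yarm = 13.7
Best Yarm to Dunly: Yarm → Dunly costing 6.7
Total via Yarm: 13.7 + 6.7 = $20.4.

$20.4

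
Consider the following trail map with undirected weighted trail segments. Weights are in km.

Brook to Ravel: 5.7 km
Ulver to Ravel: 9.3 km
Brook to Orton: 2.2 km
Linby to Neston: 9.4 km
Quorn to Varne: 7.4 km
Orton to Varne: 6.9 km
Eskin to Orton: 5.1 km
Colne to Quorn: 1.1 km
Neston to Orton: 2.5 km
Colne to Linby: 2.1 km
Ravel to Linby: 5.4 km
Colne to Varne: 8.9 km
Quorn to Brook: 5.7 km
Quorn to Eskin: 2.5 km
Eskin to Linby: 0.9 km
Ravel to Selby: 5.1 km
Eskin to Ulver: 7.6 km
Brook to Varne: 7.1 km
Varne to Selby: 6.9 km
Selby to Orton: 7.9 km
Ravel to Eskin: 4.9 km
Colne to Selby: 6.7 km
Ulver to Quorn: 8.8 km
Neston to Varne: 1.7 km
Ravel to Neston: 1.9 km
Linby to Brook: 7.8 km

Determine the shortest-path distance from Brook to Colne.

6.8 km

Enumerating some paths:
Brook - Quorn - Colne: 5.7+1.1 = 6.8
Brook - Linby - Colne: 7.8+2.1 = 9.9
Cheapest is Brook - Quorn - Colne at 6.8 km.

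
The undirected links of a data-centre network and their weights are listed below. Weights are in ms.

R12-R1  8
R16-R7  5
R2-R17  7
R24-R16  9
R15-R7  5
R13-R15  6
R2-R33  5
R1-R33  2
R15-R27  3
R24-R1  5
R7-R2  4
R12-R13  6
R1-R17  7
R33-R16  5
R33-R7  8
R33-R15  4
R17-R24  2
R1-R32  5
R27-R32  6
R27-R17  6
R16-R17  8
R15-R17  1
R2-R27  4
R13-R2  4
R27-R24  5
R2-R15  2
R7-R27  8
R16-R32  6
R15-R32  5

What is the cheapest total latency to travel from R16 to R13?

Shortest distances from R16:
R16: 0
R7: 5  (via R16)
R33: 5  (via R16)
R32: 6  (via R16)
R1: 7  (via R33)
R17: 8  (via R16)
R24: 9  (via R16)
R15: 9  (via R33)
R2: 9  (via R7)
R27: 12  (via R32)
R13: 13  (via R2)
Shortest route: R16–R7–R2–R13 = 13 ms.

13 ms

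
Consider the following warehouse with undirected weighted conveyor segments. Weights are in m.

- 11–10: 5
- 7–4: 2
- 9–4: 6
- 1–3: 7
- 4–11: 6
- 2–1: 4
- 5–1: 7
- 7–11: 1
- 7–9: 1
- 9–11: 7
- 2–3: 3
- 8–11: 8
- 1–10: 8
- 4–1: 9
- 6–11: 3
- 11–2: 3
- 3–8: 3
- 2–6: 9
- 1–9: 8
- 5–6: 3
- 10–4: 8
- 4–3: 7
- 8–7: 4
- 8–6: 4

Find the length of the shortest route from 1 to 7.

Shortest distances from 1:
1: 0
2: 4  (via 1)
3: 7  (via 1)
5: 7  (via 1)
11: 7  (via 2)
7: 8  (via 11)
Shortest route: 1–2–11–7 = 8 m.

8 m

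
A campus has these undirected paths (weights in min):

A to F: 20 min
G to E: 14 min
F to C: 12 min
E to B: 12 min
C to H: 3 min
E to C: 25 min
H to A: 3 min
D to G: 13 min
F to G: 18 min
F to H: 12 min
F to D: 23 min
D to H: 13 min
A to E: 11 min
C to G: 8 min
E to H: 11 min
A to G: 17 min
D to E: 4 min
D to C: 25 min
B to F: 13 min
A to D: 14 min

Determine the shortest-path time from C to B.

Running Dijkstra from C:
C: 0
H: 3  (via C)
A: 6  (via H)
G: 8  (via C)
F: 12  (via C)
E: 14  (via H)
D: 16  (via H)
B: 25  (via F)
Shortest route: C–F–B = 25 min.

25 min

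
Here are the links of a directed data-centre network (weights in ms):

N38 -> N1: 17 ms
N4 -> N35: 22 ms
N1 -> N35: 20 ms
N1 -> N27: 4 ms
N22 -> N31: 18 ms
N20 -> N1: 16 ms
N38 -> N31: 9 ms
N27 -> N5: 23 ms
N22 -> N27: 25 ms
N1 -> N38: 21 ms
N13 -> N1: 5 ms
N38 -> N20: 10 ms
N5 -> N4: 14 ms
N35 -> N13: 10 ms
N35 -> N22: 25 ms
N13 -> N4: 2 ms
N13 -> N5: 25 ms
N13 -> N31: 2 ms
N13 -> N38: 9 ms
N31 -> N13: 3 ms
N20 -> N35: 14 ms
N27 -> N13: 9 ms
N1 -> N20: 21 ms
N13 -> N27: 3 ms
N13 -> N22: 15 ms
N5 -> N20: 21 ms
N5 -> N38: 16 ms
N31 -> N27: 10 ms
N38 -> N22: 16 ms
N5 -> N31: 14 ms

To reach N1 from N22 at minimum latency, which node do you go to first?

N31

Compare a few routes:
N22 - N31 - N27 - N13 - N1: 18+10+9+5 = 42
N22 - N31 - N13 - N1: 18+3+5 = 26
N22 - N31 - N13 - N38 - N1: 18+3+9+17 = 47
N22 - N27 - N13 - N1: 25+9+5 = 39
Cheapest is N22 - N31 - N13 - N1 at 26 ms.
So from N22 the first move is to N31.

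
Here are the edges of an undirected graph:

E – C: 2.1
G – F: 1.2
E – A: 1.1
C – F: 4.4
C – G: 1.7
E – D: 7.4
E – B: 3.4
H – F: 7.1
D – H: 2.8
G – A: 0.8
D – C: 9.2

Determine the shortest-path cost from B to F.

Shortest distances from B:
B: 0
E: 3.4  (via B)
A: 4.5  (via E)
G: 5.3  (via A)
C: 5.5  (via E)
F: 6.5  (via G)
Shortest route: B → E → A → G → F = 6.5.

6.5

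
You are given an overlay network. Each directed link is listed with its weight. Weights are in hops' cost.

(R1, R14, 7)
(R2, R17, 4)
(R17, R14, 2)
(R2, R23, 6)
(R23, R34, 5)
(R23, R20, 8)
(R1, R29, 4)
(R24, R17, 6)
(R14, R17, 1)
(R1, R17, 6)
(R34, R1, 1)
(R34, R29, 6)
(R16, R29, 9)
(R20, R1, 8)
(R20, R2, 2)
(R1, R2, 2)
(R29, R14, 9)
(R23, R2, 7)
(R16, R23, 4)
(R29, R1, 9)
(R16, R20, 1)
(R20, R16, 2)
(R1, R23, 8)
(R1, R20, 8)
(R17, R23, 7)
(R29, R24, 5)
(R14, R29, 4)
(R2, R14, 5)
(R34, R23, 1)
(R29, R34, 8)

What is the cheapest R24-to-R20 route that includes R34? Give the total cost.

27 hops' cost

Shortest R24→R34: R24 → R17 → R23 → R34 = 18
Best R34 to R20: R34 → R1 → R20 costing 9
Total via R34: 18 + 9 = 27 hops' cost.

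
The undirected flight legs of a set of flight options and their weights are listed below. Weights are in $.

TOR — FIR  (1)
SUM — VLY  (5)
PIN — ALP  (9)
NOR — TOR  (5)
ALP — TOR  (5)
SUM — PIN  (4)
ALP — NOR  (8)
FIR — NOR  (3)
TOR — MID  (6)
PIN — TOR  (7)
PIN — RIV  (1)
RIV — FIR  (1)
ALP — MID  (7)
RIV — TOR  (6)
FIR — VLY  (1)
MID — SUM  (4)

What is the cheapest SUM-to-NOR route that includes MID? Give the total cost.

$14

Best SUM to MID: SUM → MID costing 4
Best MID to NOR: MID → TOR → FIR → NOR costing 10
Total via MID: 4 + 10 = $14.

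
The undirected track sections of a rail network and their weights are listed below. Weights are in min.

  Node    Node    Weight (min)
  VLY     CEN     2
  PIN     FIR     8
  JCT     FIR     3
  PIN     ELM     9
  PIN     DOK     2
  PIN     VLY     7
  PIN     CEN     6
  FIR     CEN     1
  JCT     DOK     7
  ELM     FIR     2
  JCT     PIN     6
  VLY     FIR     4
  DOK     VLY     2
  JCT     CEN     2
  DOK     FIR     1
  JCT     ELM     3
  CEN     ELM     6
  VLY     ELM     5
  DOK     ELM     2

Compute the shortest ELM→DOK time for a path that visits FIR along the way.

3 min

Best ELM to FIR: ELM–FIR costing 2
Shortest FIR→DOK: FIR–DOK = 1
Total via FIR: 2 + 1 = 3 min.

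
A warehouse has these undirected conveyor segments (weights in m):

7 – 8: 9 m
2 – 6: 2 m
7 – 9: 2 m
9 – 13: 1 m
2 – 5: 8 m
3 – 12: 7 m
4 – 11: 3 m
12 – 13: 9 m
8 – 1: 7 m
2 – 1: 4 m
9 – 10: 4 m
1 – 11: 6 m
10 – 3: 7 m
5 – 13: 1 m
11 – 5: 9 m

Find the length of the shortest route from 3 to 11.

Candidate routes:
3 → 12 → 13 → 5 → 11: 7+9+1+9 = 26
3 → 10 → 9 → 13 → 5 → 11: 7+4+1+1+9 = 22
Cheapest is 3 → 10 → 9 → 13 → 5 → 11 at 22 m.

22 m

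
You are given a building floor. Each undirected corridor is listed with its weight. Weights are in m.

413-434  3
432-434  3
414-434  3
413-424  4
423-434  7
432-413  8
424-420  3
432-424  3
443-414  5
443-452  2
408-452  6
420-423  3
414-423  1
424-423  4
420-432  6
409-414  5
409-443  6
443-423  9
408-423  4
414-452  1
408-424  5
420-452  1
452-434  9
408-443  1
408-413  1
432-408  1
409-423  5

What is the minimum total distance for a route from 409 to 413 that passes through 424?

Shortest 409→424: 409–423–424 = 9
Best 424 to 413: 424–413 costing 4
Total via 424: 9 + 4 = 13 m.

13 m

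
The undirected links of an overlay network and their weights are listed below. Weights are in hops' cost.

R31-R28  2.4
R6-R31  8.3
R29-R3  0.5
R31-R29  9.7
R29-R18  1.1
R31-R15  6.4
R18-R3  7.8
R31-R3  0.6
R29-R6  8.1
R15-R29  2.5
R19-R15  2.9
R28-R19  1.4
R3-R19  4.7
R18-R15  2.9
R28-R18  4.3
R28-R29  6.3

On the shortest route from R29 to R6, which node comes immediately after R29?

Compare a few routes:
R29 → R6: 8.1 = 8.1
R29 → R3 → R31 → R6: 0.5+0.6+8.3 = 9.4
The minimum is 8.1 hops' cost via R29 → R6.
So from R29 the first move is to R6.

R6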